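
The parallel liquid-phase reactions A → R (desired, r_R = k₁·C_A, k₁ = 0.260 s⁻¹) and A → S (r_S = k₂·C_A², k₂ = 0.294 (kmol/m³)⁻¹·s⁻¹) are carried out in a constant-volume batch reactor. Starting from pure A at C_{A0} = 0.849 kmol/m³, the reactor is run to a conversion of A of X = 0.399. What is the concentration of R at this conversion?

C_A = C_{A0}(1−X) = 0.5102 kmol/m³.
Along a PFR/batch, dC_R/dC_A = −r_R/(r_R+r_S) = −k₁/(k₁+k₂·C_A).
Integrating from C_{A0} to C_A: C_R = (0.260/0.294)·ln[(0.260+0.294·0.849)/(0.260+0.294·0.510)] = 0.8844·ln(0.5096/0.4100) = 0.1923 kmol/m³.

0.192 kmol/m³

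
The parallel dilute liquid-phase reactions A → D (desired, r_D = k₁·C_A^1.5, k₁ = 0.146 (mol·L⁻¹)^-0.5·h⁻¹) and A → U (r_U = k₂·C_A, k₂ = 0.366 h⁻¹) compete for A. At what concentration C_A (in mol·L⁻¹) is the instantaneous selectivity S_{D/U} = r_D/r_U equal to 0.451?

S_{D/U} = (k₁/k₂)·C_A^0.5 ⇒ C_A = (S·k₂/k₁)^(2).
= (0.451×0.366/0.146)^(2) = (1.131)^(2) = 1.28 mol·L⁻¹.

1.28 mol·L⁻¹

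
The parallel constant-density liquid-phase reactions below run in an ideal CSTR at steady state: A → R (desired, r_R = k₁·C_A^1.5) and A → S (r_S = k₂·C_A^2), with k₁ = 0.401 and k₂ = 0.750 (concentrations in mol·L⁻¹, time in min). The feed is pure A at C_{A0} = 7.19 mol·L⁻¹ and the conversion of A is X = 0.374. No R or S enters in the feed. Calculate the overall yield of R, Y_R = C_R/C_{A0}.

0.0753

Exit C_A = C_{A0}(1−X) = 7.19×0.626 = 4.501 mol·L⁻¹.
Rates in a CSTR are evaluated at the outlet concentration: r_R = 0.401×4.501^1.5 = 3.829, r_S = 0.750×4.501^2 = 15.19.
Fraction of consumed A going to R: r_R/(r_R+r_S) = 0.2013.
C_R = 0.2013·C_{A0}·X = 0.2013×7.19×0.374 = 0.541 mol·L⁻¹; Y_R = C_R/C_{A0} = 0.0753.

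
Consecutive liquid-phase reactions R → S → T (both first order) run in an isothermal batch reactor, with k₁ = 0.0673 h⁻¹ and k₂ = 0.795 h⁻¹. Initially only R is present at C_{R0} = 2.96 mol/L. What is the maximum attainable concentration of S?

0.199 mol/L

For a first-order series the maximum intermediate yield is C_{S,max}/C_{R0} = (k₁/k₂)^[k₂/(k₂−k₁)].
= (0.0673/0.795)^(0.795/(0.795−0.0673)) = (0.08465)^(1.092) = 0.06737.
C_{S,max} = 0.06737×2.96 = 0.199 mol/L.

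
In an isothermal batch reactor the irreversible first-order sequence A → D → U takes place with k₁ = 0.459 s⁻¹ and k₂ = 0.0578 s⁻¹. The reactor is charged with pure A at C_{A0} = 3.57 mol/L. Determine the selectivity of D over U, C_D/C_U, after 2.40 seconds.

11.8

The intermediate concentration in a first-order A→B→C sequence is C_D = k₁C_{A0}(e^(−k₁t) − e^(−k₂t))/(k₂−k₁).
e^(−k₁t) = e^(−0.459×2.40) = e^(−1.102) = 0.3323; e^(−k₂t) = e^(−0.1387) = 0.8705.
C_D = 0.459×3.57/(0.0578−0.459) × (0.3323−0.8705) = (-4.084)×(-0.5381) = 2.198 mol/L.
C_A = C_{A0}e^(−k₁t) = 1.186 mol/L, so C_U = C_{A0}−C_A−C_D = 0.1856 mol/L; C_D/C_U = 11.8.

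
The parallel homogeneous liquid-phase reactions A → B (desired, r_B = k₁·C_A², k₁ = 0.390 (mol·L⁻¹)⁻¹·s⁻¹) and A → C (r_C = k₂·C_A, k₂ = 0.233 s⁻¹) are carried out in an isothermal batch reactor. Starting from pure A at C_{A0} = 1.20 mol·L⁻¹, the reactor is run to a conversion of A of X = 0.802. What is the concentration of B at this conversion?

0.504 mol·L⁻¹

C_A = C_{A0}(1−X) = 0.2376 mol·L⁻¹.
Along a PFR/batch, dC_C/dC_A = −r_C/(r_B+r_C) = −k₂/(k₂+k₁·C_A).
Integrating from C_{A0} to C_A: C_C = (0.233/0.390)·ln[(0.233+0.390·1.20)/(0.233+0.390·0.238)] = 0.5974·ln(0.7010/0.3257) = 0.4580 mol·L⁻¹.
Then C_B = (C_{A0}−C_A) − C_C = 0.9624 − 0.4580 = 0.5044 mol·L⁻¹.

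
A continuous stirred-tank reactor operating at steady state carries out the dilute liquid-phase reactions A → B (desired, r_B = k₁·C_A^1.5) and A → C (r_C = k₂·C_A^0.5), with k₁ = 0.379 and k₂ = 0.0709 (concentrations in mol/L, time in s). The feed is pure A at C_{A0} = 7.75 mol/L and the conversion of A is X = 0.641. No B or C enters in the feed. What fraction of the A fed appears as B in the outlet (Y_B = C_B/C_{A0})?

Exit C_A = C_{A0}(1−X) = 7.75×0.359 = 2.782 mol/L.
Rates in a CSTR are evaluated at the outlet concentration: r_B = 0.379×2.782^1.5 = 1.759, r_C = 0.0709×2.782^0.5 = 0.1183.
Fraction of consumed A going to B: r_B/(r_B+r_C) = 0.9370.
C_B = 0.9370·C_{A0}·X = 0.9370×7.75×0.641 = 4.65 mol/L; Y_B = C_B/C_{A0} = 0.601.

0.601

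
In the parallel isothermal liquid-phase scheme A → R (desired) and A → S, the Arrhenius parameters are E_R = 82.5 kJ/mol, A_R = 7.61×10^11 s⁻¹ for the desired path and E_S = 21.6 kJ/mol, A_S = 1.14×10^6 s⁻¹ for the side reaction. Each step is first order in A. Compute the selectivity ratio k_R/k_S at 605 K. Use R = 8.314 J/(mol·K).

With equal orders, S_{R/S} = k_R/k_S = (A_R/A_S)·exp[(E_S−E_R)/(RT)].
(E_S−E_R)/(RT) = (21.6−82.5)×10³/(8.314×605) = -60900/5030 = -12.11.
k_R/k_S = (7.61×10^11/1.14×10^6)·exp(-12.11) = 6.675×10^5 × 5.518×10^-6 = 3.68.
Since E_R > E_S, raising the temperature improves selectivity toward R.

3.68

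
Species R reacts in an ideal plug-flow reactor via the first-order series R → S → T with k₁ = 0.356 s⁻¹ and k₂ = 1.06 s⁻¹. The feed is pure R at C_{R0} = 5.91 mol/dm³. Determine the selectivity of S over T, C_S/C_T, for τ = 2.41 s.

For first-order series with pure R initially, C_S(τ) = k₁C_{R0}/(k₂−k₁)·(e^(−k₁τ) − e^(−k₂τ)).
e^(−k₁τ) = e^(−0.356×2.41) = e^(−0.8580) = 0.4240; e^(−k₂τ) = e^(−2.555) = 0.07772.
C_S = 0.356×5.91/(1.06−0.356) × (0.4240−0.07772) = 2.989×0.3463 = 1.035 mol/dm³.
C_R = C_{R0}e^(−k₁τ) = 2.506 mol/dm³, so C_T = C_{R0}−C_R−C_S = 2.369 mol/dm³; C_S/C_T = 0.437.

0.437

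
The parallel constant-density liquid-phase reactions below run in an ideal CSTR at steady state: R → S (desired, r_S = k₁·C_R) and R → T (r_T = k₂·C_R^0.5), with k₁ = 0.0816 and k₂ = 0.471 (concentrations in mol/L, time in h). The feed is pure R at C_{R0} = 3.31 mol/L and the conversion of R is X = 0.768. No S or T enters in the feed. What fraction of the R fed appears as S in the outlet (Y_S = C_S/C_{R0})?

0.101

Exit C_R = C_{R0}(1−X) = 3.31×0.232 = 0.7679 mol/L.
Rates in a CSTR are evaluated at the outlet concentration: r_S = 0.0816×0.7679 = 0.06266, r_T = 0.471×0.7679^0.5 = 0.4127.
Fraction of consumed R going to S: r_S/(r_S+r_T) = 0.1318.
C_S = 0.1318·C_{R0}·X = 0.1318×3.31×0.768 = 0.335 mol/L; Y_S = C_S/C_{R0} = 0.101.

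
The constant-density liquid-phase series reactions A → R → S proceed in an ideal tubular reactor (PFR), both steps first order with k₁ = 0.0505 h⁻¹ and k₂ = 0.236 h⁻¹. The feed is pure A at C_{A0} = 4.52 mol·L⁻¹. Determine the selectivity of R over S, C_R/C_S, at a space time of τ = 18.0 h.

0.215

The intermediate concentration in a first-order A→B→C sequence is C_R = k₁C_{A0}(e^(−k₁τ) − e^(−k₂τ))/(k₂−k₁).
e^(−k₁τ) = e^(−0.0505×18.0) = e^(−0.9090) = 0.4029; e^(−k₂τ) = e^(−4.248) = 0.01429.
C_R = 0.0505×4.52/(0.236−0.0505) × (0.4029−0.01429) = 1.231×0.3886 = 0.4782 mol·L⁻¹.
C_A = C_{A0}e^(−k₁τ) = 1.821 mol·L⁻¹, so C_S = C_{A0}−C_A−C_R = 2.221 mol·L⁻¹; C_R/C_S = 0.215.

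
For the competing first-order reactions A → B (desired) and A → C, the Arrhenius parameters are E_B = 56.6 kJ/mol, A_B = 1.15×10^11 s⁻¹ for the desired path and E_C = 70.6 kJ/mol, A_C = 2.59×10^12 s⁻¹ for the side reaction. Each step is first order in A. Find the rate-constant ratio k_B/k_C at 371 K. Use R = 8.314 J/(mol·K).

4.16

Since both paths have the same order in A, the concentration cancels and S_{B/C} = k_B/k_C = (A_B/A_C)·exp[(E_C−E_B)/(RT)].
(E_C−E_B)/(RT) = (70.6−56.6)×10³/(8.314×371) = 14000/3084 = 4.539.
k_B/k_C = (1.15×10^11/2.59×10^12)·exp(4.539) = 0.04440 × 93.58 = 4.16.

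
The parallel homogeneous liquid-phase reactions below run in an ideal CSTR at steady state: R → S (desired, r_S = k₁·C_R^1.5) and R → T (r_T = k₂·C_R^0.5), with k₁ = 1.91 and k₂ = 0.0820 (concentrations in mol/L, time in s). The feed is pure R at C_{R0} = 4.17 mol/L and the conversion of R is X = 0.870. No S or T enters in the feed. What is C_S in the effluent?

Exit C_R = C_{R0}(1−X) = 4.17×0.130 = 0.5421 mol/L.
Rates in a CSTR are evaluated at the outlet concentration: r_S = 1.91×0.5421^1.5 = 0.7623, r_T = 0.0820×0.5421^0.5 = 0.06037.
Fraction of consumed R going to S: r_S/(r_S+r_T) = 0.9266.
C_S = 0.9266·C_{R0}·X = 0.9266×4.17×0.870 = 3.36 mol/L.

3.36 mol/L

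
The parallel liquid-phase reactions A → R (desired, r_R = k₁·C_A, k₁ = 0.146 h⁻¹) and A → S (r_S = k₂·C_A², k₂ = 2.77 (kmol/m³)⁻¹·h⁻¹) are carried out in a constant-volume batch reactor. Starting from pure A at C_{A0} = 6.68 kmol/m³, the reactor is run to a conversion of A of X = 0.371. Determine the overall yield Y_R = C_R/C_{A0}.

0.00362

C_A = C_{A0}(1−X) = 4.202 kmol/m³.
Along a PFR/batch, dC_R/dC_A = −r_R/(r_R+r_S) = −k₁/(k₁+k₂·C_A).
Integrating from C_{A0} to C_A: C_R = (0.146/2.77)·ln[(0.146+2.77·6.68)/(0.146+2.77·4.20)] = 0.05271·ln(18.65/11.78) = 0.02419 kmol/m³.
Y_R = C_R/C_{A0} = 0.02419/6.68 = 0.00362.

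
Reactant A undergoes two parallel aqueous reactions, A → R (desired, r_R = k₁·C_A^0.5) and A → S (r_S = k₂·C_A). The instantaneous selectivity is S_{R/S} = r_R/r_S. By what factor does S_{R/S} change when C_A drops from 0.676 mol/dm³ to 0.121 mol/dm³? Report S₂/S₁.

2.36

S_{R/S} = (k₁/k₂)·C_A^-0.5, so S₂/S₁ = (C_{A,2}/C_{A,1})^-0.5.
= (0.121/0.676)^(-0.5) = (0.1790)^(-0.5) = 2.36.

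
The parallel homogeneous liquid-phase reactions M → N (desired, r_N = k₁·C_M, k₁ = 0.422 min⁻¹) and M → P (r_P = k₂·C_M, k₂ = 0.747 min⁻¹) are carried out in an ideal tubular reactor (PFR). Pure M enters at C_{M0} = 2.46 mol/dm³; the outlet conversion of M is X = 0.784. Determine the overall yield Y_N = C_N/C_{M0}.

C_M = C_{M0}(1−X) = 0.5314 mol/dm³.
Both paths are first order in M, so the instantaneous fraction to N is constant: dC_N/d(−C_M) = k₁/(k₁+k₂) = 0.3610.
C_N = 0.3610·(C_{M0}−C_M) = 0.3610×1.929 = 0.696 mol/dm³.
Y_N = C_N/C_{M0} = 0.6962/2.46 = 0.283.

0.283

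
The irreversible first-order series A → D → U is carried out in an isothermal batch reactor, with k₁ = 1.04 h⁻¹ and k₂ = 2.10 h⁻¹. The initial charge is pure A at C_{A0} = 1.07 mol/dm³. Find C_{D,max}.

0.266 mol/dm³

For a first-order series the maximum intermediate yield is C_{D,max}/C_{A0} = (k₁/k₂)^[k₂/(k₂−k₁)].
= (1.04/2.10)^(2.10/(2.10−1.04)) = (0.4952)^(1.981) = 0.2485.
C_{D,max} = 0.2485×1.07 = 0.266 mol/dm³.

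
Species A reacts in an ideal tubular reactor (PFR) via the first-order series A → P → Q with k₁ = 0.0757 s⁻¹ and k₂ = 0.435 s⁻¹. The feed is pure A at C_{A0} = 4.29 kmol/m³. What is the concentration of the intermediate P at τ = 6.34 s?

The intermediate concentration in a first-order A→B→C sequence is C_P = k₁C_{A0}(e^(−k₁τ) − e^(−k₂τ))/(k₂−k₁).
e^(−k₁τ) = e^(−0.0757×6.34) = e^(−0.4799) = 0.6188; e^(−k₂τ) = e^(−2.758) = 0.06342.
C_P = 0.0757×4.29/(0.435−0.0757) × (0.6188−0.06342) = 0.9038×0.5554 = 0.5020 kmol/m³.

0.502 kmol/m³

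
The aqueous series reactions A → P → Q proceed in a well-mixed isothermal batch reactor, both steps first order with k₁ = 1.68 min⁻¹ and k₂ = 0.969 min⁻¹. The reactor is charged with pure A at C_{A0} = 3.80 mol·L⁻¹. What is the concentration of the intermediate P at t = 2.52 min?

Solving the coupled first-order balances gives C_P(t) = [k₁/(k₂−k₁)]·C_{A0}·(e^(−k₁t) − e^(−k₂t)).
e^(−k₁t) = e^(−1.68×2.52) = e^(−4.234) = 0.01450; e^(−k₂t) = e^(−2.442) = 0.08700.
C_P = 1.68×3.80/(0.969−1.68) × (0.01450−0.08700) = (-8.979)×(-0.07250) = 0.6509 mol·L⁻¹.

0.651 mol·L⁻¹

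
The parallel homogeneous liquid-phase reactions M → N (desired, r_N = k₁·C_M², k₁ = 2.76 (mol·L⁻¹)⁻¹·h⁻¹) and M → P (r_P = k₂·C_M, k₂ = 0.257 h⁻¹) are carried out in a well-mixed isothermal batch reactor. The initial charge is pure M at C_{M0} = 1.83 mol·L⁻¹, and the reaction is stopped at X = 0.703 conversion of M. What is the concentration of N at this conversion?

C_M = C_{M0}(1−X) = 0.5435 mol·L⁻¹.
Along a PFR/batch, dC_P/dC_M = −r_P/(r_N+r_P) = −k₂/(k₂+k₁·C_M).
Integrating from C_{M0} to C_M: C_P = (0.257/2.76)·ln[(0.257+2.76·1.83)/(0.257+2.76·0.544)] = 0.09312·ln(5.308/1.757) = 0.1029 mol·L⁻¹.
Then C_N = (C_{M0}−C_M) − C_P = 1.286 − 0.1029 = 1.184 mol·L⁻¹.

1.18 mol·L⁻¹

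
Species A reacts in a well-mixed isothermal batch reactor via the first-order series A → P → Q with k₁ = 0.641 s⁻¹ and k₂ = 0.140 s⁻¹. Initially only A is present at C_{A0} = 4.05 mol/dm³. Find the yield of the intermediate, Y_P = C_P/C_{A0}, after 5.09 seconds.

0.578

The intermediate concentration in a first-order A→B→C sequence is C_P = k₁C_{A0}(e^(−k₁t) − e^(−k₂t))/(k₂−k₁).
e^(−k₁t) = e^(−0.641×5.09) = e^(−3.263) = 0.03829; e^(−k₂t) = e^(−0.7126) = 0.4904.
C_P = 0.641×4.05/(0.140−0.641) × (0.03829−0.4904) = (-5.182)×(-0.4521) = 2.343 mol/dm³.
Y_P = C_P/C_{A0} = 2.343/4.05 = 0.578.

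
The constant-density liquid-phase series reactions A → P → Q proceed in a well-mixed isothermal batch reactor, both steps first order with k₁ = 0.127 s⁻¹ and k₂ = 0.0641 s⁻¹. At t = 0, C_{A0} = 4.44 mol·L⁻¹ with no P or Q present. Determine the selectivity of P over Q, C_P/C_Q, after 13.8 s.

1.41

For first-order series with pure A initially, C_P(t) = k₁C_{A0}/(k₂−k₁)·(e^(−k₁t) − e^(−k₂t)).
e^(−k₁t) = e^(−0.127×13.8) = e^(−1.753) = 0.1733; e^(−k₂t) = e^(−0.8846) = 0.4129.
C_P = 0.127×4.44/(0.0641−0.127) × (0.1733−0.4129) = (-8.965)×(-0.2396) = 2.148 mol·L⁻¹.
C_A = C_{A0}e^(−k₁t) = 0.7696 mol·L⁻¹, so C_Q = C_{A0}−C_A−C_P = 1.523 mol·L⁻¹; C_P/C_Q = 1.41.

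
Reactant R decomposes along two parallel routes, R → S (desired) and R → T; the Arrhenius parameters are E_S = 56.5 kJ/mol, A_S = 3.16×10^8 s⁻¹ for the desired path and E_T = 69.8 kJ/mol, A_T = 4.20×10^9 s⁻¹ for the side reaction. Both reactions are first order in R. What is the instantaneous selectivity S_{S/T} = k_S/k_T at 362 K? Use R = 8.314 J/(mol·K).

Since both paths have the same order in R, the concentration cancels and S_{S/T} = k_S/k_T = (A_S/A_T)·exp[(E_T−E_S)/(RT)].
(E_T−E_S)/(RT) = (69.8−56.5)×10³/(8.314×362) = 13300/3010 = 4.419.
k_S/k_T = (3.16×10^8/4.20×10^9)·exp(4.419) = 0.07524 × 83.02 = 6.25.

6.25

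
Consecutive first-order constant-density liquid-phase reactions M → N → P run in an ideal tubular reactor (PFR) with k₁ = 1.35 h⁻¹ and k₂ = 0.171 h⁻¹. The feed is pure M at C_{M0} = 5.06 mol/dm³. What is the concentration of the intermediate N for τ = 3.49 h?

3.14 mol/dm³

Solving the coupled first-order balances gives C_N(τ) = [k₁/(k₂−k₁)]·C_{M0}·(e^(−k₁τ) − e^(−k₂τ)).
e^(−k₁τ) = e^(−1.35×3.49) = e^(−4.712) = 0.008991; e^(−k₂τ) = e^(−0.5968) = 0.5506.
C_N = 1.35×5.06/(0.171−1.35) × (0.008991−0.5506) = (-5.794)×(-0.5416) = 3.138 mol/dm³.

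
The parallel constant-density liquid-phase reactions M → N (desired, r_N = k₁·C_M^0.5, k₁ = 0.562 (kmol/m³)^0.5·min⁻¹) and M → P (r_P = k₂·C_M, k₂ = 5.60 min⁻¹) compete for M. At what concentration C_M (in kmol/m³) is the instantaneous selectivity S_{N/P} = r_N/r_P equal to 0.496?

0.0409 kmol/m³

S_{N/P} = (k₁/k₂)·C_M^-0.5 ⇒ C_M = (S·k₂/k₁)^(-2).
= (0.496×5.60/0.562)^(-2) = (4.942)^(-2) = 0.0409 kmol/m³.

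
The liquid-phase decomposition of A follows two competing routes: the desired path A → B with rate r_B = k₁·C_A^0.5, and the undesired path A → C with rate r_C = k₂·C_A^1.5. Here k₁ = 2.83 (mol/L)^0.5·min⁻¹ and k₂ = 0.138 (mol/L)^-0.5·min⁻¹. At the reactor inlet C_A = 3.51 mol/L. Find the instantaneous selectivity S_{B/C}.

S_{B/C} = r_B/r_C = (k₁·C_A^0.5)/(k₂·C_A^1.5) = (k₁/k₂)·C_A⁻¹.
= (2.83×3.510^0.5) / (0.138×3.510^1.5) = 5.302/0.9075 = 5.84.

5.84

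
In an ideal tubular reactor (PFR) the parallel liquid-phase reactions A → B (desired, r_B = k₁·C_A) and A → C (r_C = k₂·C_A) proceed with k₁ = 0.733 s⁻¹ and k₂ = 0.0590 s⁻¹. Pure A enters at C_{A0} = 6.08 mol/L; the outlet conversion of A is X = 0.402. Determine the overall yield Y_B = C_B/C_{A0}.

C_A = C_{A0}(1−X) = 3.636 mol/L.
Both paths are first order in A, so the instantaneous fraction to B is constant: dC_B/d(−C_A) = k₁/(k₁+k₂) = 0.9255.
C_B = 0.9255·(C_{A0}−C_A) = 0.9255×2.444 = 2.26 mol/L.
Y_B = C_B/C_{A0} = 2.262/6.08 = 0.372.

0.372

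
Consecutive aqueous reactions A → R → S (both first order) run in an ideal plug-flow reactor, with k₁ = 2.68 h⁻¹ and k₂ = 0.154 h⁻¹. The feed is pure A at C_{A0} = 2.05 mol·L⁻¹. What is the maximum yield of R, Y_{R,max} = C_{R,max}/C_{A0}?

At the optimum, C_{R,max}/C_{A0} = (k₁/k₂)^[k₂/(k₂−k₁)].
= (2.68/0.154)^(0.154/(0.154−2.68)) = (17.40)^(-0.06097) = 0.8402.

0.840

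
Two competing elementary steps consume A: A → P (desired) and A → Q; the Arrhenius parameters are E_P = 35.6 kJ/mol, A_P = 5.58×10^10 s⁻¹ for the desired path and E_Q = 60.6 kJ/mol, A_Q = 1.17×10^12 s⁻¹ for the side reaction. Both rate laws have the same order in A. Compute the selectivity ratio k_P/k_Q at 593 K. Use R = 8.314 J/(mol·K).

7.60

Since both paths have the same order in A, the concentration cancels and S_{P/Q} = k_P/k_Q = (A_P/A_Q)·exp[(E_Q−E_P)/(RT)].
(E_Q−E_P)/(RT) = (60.6−35.6)×10³/(8.314×593) = 25000/4930 = 5.071.
k_P/k_Q = (5.58×10^10/1.17×10^12)·exp(5.071) = 0.04769 × 159.3 = 7.60.
Since E_P < E_Q, lowering the temperature improves selectivity toward P.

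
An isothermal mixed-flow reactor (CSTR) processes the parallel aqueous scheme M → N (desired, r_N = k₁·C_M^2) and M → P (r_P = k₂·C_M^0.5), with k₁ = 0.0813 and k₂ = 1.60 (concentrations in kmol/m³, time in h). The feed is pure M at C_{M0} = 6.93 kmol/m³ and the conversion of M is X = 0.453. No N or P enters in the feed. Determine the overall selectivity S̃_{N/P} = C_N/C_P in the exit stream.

0.375

Exit C_M = C_{M0}(1−X) = 6.93×0.547 = 3.791 kmol/m³.
A CSTR operates uniformly at the exit composition, giving r_N = 1.168 and r_P = 3.115 (each k·C_M^n at C_M = 3.791).
Overall selectivity = C_N/C_P = r_Nτ/(r_Pτ) = r_N/r_P = 0.375.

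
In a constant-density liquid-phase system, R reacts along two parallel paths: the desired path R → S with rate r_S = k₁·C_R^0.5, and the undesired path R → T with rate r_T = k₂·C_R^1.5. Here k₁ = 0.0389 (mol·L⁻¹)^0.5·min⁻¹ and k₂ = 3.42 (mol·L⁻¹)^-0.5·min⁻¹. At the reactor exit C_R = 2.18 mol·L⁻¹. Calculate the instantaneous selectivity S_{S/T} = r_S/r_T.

S_{S/T} = r_S/r_T = (k₁·C_R^0.5)/(k₂·C_R^1.5) = (k₁/k₂)·C_R⁻¹.
= (0.0389×2.180^0.5) / (3.42×2.180^1.5) = 0.05744/11.01 = 0.00522.
The undesired path is higher order in R, so low C_R (CSTR or dilute feed) favours S.

0.00522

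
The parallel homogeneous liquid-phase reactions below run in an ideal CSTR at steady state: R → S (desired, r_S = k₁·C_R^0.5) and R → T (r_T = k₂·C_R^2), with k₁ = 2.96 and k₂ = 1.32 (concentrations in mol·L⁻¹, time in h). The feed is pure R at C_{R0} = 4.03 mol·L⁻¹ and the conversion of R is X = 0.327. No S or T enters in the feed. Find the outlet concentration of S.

Exit C_R = C_{R0}(1−X) = 4.03×0.673 = 2.712 mol·L⁻¹.
A CSTR operates uniformly at the exit composition, giving r_S = 4.875 and r_T = 9.710 (each k·C_R^n at C_R = 2.712).
Fraction of consumed R going to S: r_S/(r_S+r_T) = 0.3342.
C_S = 0.3342·C_{R0}·X = 0.3342×4.03×0.327 = 0.440 mol·L⁻¹.

0.440 mol·L⁻¹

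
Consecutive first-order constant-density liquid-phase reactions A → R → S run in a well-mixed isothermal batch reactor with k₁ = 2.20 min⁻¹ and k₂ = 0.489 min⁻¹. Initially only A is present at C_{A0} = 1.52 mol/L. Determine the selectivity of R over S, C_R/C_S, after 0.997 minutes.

Solving the coupled first-order balances gives C_R(t) = [k₁/(k₂−k₁)]·C_{A0}·(e^(−k₁t) − e^(−k₂t)).
e^(−k₁t) = e^(−2.20×0.997) = e^(−2.193) = 0.1115; e^(−k₂t) = e^(−0.4875) = 0.6141.
C_R = 2.20×1.52/(0.489−2.20) × (0.1115−0.6141) = (-1.954)×(-0.5026) = 0.9823 mol/L.
C_A = C_{A0}e^(−k₁t) = 0.1695 mol/L, so C_S = C_{A0}−C_A−C_R = 0.3682 mol/L; C_R/C_S = 2.67.

2.67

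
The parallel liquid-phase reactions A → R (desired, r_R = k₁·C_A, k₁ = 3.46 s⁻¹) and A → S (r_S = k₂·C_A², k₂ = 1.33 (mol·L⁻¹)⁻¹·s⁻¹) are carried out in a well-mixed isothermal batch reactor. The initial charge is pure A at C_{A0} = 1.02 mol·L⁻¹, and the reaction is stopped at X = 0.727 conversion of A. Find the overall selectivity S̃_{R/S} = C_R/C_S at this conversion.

4.10

C_A = C_{A0}(1−X) = 0.2785 mol·L⁻¹.
Along a PFR/batch, dC_R/dC_A = −r_R/(r_R+r_S) = −k₁/(k₁+k₂·C_A).
Integrating from C_{A0} to C_A: C_R = (3.46/1.33)·ln[(3.46+1.33·1.02)/(3.46+1.33·0.278)] = 2.602·ln(4.817/3.830) = 0.5960 mol·L⁻¹.
C_S = (C_{A0}−C_A)−C_R = 0.1455 mol·L⁻¹; S̃_{R/S} = 0.5960/0.1455 = 4.10.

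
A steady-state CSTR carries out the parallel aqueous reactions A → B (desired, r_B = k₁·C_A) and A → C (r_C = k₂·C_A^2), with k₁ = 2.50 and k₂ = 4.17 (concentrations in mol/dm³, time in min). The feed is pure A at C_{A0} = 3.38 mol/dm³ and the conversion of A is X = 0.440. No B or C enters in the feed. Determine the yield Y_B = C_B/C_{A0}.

Exit C_A = C_{A0}(1−X) = 3.38×0.560 = 1.893 mol/dm³.
Rates in a CSTR are evaluated at the outlet concentration: r_B = 2.50×1.893 = 4.732, r_C = 4.17×1.893^2 = 14.94.
Fraction of consumed A going to B: r_B/(r_B+r_C) = 0.2405.
C_B = 0.2405·C_{A0}·X = 0.2405×3.38×0.440 = 0.358 mol/dm³; Y_B = C_B/C_{A0} = 0.106.

0.106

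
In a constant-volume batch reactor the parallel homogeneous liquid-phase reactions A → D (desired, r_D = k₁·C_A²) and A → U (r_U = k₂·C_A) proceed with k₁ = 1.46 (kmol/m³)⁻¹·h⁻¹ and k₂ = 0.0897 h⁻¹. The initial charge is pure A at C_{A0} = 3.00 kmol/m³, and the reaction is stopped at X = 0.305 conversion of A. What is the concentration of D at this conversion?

C_A = C_{A0}(1−X) = 2.085 kmol/m³.
Along a PFR/batch, dC_U/dC_A = −r_U/(r_D+r_U) = −k₂/(k₂+k₁·C_A).
Integrating from C_{A0} to C_A: C_U = (0.0897/1.46)·ln[(0.0897+1.46·3.00)/(0.0897+1.46·2.08)] = 0.06144·ln(4.470/3.134) = 0.02182 kmol/m³.
Then C_D = (C_{A0}−C_A) − C_U = 0.9150 − 0.02182 = 0.8932 kmol/m³.

0.893 kmol/m³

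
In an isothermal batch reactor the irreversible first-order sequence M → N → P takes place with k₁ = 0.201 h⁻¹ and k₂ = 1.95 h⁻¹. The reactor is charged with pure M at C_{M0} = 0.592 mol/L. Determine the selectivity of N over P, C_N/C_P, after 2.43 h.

0.219

The intermediate concentration in a first-order A→B→C sequence is C_N = k₁C_{M0}(e^(−k₁t) − e^(−k₂t))/(k₂−k₁).
e^(−k₁t) = e^(−0.201×2.43) = e^(−0.4884) = 0.6136; e^(−k₂t) = e^(−4.739) = 0.008752.
C_N = 0.201×0.592/(1.95−0.201) × (0.6136−0.008752) = 0.06803×0.6048 = 0.04115 mol/L.
C_M = C_{M0}e^(−k₁t) = 0.3632 mol/L, so C_P = C_{M0}−C_M−C_N = 0.1876 mol/L; C_N/C_P = 0.219.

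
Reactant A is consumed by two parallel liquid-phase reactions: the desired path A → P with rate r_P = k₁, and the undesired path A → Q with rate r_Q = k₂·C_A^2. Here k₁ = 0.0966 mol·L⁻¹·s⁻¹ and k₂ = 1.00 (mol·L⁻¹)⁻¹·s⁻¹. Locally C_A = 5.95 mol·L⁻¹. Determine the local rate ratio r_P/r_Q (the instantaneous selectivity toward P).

0.00273

S_{P/Q} = r_P/r_Q = (k₁)/(k₂·C_A^2) = (k₁/k₂)·C_A^-2.
= (0.0966) / (1.00×5.950^2) = 0.09660/35.40 = 0.00273.
The undesired path is higher order in A, so low C_A (CSTR or dilute feed) favours P.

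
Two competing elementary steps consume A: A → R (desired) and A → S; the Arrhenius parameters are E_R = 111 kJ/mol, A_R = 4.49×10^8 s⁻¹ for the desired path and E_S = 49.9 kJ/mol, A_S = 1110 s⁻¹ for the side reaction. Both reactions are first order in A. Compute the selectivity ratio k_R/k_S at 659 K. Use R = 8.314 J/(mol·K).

5.80

k_R/k_S = (A_R/A_S)·exp[−(E_R−E_S)/(RT)] = (A_R/A_S)·exp[(E_S−E_R)/(RT)].
(E_S−E_R)/(RT) = (49.9−111)×10³/(8.314×659) = -61100/5479 = -11.15.
k_R/k_S = (4.49×10^8/1110)·exp(-11.15) = 4.045×10^5 × 1.435×10^-5 = 5.80.
Since E_R > E_S, raising the temperature improves selectivity toward R.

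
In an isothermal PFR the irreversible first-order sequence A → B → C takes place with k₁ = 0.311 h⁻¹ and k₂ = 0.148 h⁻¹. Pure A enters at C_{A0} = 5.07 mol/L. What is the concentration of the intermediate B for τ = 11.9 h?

The intermediate concentration in a first-order A→B→C sequence is C_B = k₁C_{A0}(e^(−k₁τ) − e^(−k₂τ))/(k₂−k₁).
e^(−k₁τ) = e^(−0.311×11.9) = e^(−3.701) = 0.02470; e^(−k₂τ) = e^(−1.761) = 0.1718.
C_B = 0.311×5.07/(0.148−0.311) × (0.02470−0.1718) = (-9.673)×(-0.1471) = 1.423 mol/L.

1.42 mol/L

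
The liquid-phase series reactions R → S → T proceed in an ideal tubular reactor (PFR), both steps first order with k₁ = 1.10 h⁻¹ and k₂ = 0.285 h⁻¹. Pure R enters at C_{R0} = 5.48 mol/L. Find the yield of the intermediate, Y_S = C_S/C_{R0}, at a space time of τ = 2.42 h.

Solving the coupled first-order balances gives C_S(τ) = [k₁/(k₂−k₁)]·C_{R0}·(e^(−k₁τ) − e^(−k₂τ)).
e^(−k₁τ) = e^(−1.10×2.42) = e^(−2.662) = 0.06981; e^(−k₂τ) = e^(−0.6897) = 0.5017.
C_S = 1.10×5.48/(0.285−1.10) × (0.06981−0.5017) = (-7.396)×(-0.4319) = 3.195 mol/L.
Y_S = C_S/C_{R0} = 3.195/5.48 = 0.583.

0.583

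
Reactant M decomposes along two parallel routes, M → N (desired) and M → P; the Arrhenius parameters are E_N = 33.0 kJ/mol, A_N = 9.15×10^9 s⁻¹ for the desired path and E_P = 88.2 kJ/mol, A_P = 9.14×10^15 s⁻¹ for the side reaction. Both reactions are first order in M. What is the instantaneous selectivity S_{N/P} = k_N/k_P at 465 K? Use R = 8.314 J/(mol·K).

Since both paths have the same order in M, the concentration cancels and S_{N/P} = k_N/k_P = (A_N/A_P)·exp[(E_P−E_N)/(RT)].
(E_P−E_N)/(RT) = (88.2−33.0)×10³/(8.314×465) = 55200/3866 = 14.28.
k_N/k_P = (9.15×10^9/9.14×10^15)·exp(14.28) = 1.001×10^-6 × 1.588×10^6 = 1.59.
Since E_N < E_P, lowering the temperature improves selectivity toward N.

1.59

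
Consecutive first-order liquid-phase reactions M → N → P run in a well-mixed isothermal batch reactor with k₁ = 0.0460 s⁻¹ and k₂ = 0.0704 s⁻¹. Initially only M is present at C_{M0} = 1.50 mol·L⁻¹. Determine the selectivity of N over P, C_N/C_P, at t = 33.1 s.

For first-order series with pure M initially, C_N(t) = k₁C_{M0}/(k₂−k₁)·(e^(−k₁t) − e^(−k₂t)).
e^(−k₁t) = e^(−0.0460×33.1) = e^(−1.523) = 0.2181; e^(−k₂t) = e^(−2.330) = 0.09727.
C_N = 0.0460×1.50/(0.0704−0.0460) × (0.2181−0.09727) = 2.828×0.1209 = 0.3418 mol·L⁻¹.
C_M = C_{M0}e^(−k₁t) = 0.3272 mol·L⁻¹, so C_P = C_{M0}−C_M−C_N = 0.8310 mol·L⁻¹; C_N/C_P = 0.411.

0.411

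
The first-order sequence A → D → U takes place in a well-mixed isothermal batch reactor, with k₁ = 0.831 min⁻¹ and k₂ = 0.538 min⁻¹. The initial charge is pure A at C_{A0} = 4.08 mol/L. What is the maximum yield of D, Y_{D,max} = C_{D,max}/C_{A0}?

0.450

Evaluating C_D at t_opt = ln(k₂/k₁)/(k₂−k₁) gives C_{D,max}/C_{A0} = (k₁/k₂)^[k₂/(k₂−k₁)].
= (0.831/0.538)^(0.538/(0.538−0.831)) = (1.545)^(-1.836) = 0.4501.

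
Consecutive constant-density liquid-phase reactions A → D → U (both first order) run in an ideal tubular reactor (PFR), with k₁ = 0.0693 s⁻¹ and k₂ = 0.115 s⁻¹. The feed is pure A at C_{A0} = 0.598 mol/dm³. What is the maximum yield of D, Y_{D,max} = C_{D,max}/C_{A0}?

0.280

At the optimum, C_{D,max}/C_{A0} = (k₁/k₂)^[k₂/(k₂−k₁)].
= (0.0693/0.115)^(0.115/(0.115−0.0693)) = (0.6026)^(2.516) = 0.2796.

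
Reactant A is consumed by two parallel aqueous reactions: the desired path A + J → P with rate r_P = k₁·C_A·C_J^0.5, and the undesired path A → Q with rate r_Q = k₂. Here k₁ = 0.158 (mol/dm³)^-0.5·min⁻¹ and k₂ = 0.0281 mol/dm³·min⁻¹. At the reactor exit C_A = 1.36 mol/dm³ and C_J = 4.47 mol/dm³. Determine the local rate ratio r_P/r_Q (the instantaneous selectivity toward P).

16.2

S_{P/Q} = r_P/r_Q = (k₁·C_A·C_J^0.5)/(k₂) = (k₁/k₂)·C_A·C_J^0.5.
= (0.158×1.360×4.470^0.5) / (0.0281) = 0.4543/0.02810 = 16.2.
Since the desired path is higher order in A, keeping C_A high (PFR or concentrated feed) favours P.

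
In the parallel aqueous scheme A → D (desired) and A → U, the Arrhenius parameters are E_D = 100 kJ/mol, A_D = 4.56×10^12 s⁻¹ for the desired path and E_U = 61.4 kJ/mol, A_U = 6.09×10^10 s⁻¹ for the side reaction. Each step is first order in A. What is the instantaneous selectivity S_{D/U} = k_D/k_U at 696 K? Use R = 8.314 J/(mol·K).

k_D/k_U = (A_D/A_U)·exp[−(E_D−E_U)/(RT)] = (A_D/A_U)·exp[(E_U−E_D)/(RT)].
(E_U−E_D)/(RT) = (61.4−100)×10³/(8.314×696) = -38600/5787 = -6.671.
k_D/k_U = (4.56×10^12/6.09×10^10)·exp(-6.671) = 74.88 × 0.001268 = 0.0949.

0.0949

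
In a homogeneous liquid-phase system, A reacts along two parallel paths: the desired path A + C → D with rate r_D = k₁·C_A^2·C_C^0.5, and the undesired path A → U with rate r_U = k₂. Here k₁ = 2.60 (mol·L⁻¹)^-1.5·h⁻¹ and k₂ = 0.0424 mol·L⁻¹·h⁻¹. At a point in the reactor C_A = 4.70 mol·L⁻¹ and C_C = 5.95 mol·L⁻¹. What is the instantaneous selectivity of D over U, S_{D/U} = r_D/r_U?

S_{D/U} = r_D/r_U = (k₁·C_A^2·C_C^0.5)/(k₂) = (k₁/k₂)·C_A^2·C_C^0.5.
= (2.60×4.700^2×5.950^0.5) / (0.0424) = 140.1/0.04240 = 3304.
Since the desired path is higher order in A, keeping C_A high (PFR or concentrated feed) favours D.

3304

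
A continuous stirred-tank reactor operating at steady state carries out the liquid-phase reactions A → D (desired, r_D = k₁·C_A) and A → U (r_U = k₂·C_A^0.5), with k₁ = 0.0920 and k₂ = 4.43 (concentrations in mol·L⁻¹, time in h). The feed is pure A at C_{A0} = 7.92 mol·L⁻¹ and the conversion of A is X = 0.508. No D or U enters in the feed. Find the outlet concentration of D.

0.158 mol·L⁻¹

Exit C_A = C_{A0}(1−X) = 7.92×0.492 = 3.897 mol·L⁻¹.
In a CSTR the entire volume is at exit conditions, so r_D = 0.0920×3.897 = 0.3585 and r_U = 4.43×3.897^0.5 = 8.745.
Fraction of consumed A going to D: r_D/(r_D+r_U) = 0.03938.
C_D = 0.03938·C_{A0}·X = 0.03938×7.92×0.508 = 0.158 mol·L⁻¹.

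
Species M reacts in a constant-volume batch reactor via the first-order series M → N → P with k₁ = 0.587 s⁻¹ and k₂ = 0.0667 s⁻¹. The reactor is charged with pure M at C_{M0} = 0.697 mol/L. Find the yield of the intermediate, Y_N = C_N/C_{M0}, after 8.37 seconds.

Solving the coupled first-order balances gives C_N(t) = [k₁/(k₂−k₁)]·C_{M0}·(e^(−k₁t) − e^(−k₂t)).
e^(−k₁t) = e^(−0.587×8.37) = e^(−4.913) = 0.007349; e^(−k₂t) = e^(−0.5583) = 0.5722.
C_N = 0.587×0.697/(0.0667−0.587) × (0.007349−0.5722) = (-0.7864)×(-0.5648) = 0.4442 mol/L.
Y_N = C_N/C_{M0} = 0.4442/0.697 = 0.637.

0.637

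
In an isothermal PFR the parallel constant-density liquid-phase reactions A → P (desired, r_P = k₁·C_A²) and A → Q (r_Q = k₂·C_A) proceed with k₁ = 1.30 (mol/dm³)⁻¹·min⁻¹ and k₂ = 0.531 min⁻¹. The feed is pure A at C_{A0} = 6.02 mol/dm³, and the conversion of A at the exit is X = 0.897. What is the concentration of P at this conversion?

C_A = C_{A0}(1−X) = 0.6201 mol/dm³.
Along a PFR/batch, dC_Q/dC_A = −r_Q/(r_P+r_Q) = −k₂/(k₂+k₁·C_A).
Integrating from C_{A0} to C_A: C_Q = (0.531/1.30)·ln[(0.531+1.30·6.02)/(0.531+1.30·0.620)] = 0.4085·ln(8.357/1.337) = 0.7486 mol/dm³.
Then C_P = (C_{A0}−C_A) − C_Q = 5.400 − 0.7486 = 4.651 mol/dm³.

4.65 mol/dm³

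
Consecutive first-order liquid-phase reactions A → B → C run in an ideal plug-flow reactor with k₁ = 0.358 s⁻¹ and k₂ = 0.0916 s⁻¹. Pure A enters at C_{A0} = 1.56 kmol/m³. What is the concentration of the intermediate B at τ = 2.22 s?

0.764 kmol/m³

For first-order series with pure A initially, C_B(τ) = k₁C_{A0}/(k₂−k₁)·(e^(−k₁τ) − e^(−k₂τ)).
e^(−k₁τ) = e^(−0.358×2.22) = e^(−0.7948) = 0.4517; e^(−k₂τ) = e^(−0.2034) = 0.8160.
C_B = 0.358×1.56/(0.0916−0.358) × (0.4517−0.8160) = (-2.096)×(-0.3643) = 0.7637 kmol/m³.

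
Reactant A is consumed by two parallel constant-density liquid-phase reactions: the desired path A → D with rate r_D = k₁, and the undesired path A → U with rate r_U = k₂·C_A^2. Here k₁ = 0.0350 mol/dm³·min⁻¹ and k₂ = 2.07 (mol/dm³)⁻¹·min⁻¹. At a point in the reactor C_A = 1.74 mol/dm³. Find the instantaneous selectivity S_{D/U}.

0.00558

S_{D/U} = r_D/r_U = (k₁)/(k₂·C_A^2) = (k₁/k₂)·C_A^-2.
= (0.0350) / (2.07×1.740^2) = 0.03500/6.267 = 0.00558.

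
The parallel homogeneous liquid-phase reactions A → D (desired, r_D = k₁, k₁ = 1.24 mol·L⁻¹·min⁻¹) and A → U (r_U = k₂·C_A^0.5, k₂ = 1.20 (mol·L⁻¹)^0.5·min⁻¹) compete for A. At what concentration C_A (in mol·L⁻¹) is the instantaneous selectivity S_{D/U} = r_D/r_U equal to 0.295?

12.3 mol·L⁻¹

S_{D/U} = (k₁/k₂)·C_A^-0.5 ⇒ C_A = (S·k₂/k₁)^(-2).
= (0.295×1.20/1.24)^(-2) = (0.2855)^(-2) = 12.3 mol·L⁻¹.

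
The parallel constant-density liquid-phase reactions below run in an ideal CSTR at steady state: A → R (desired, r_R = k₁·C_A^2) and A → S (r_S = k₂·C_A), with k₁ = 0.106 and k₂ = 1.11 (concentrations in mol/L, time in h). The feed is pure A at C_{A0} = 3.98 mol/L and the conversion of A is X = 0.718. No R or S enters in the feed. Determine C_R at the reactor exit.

0.277 mol/L

Exit C_A = C_{A0}(1−X) = 3.98×0.282 = 1.122 mol/L.
A CSTR operates uniformly at the exit composition, giving r_R = 0.1335 and r_S = 1.246 (each k·C_A^n at C_A = 1.122).
Fraction of consumed A going to R: r_R/(r_R+r_S) = 0.09680.
C_R = 0.09680·C_{A0}·X = 0.09680×3.98×0.718 = 0.277 mol/L.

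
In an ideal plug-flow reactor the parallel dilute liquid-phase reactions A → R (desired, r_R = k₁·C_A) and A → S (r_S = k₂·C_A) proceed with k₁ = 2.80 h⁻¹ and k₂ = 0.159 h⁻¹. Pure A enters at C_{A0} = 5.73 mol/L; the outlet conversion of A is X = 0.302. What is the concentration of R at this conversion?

1.64 mol/L

C_A = C_{A0}(1−X) = 4.000 mol/L.
Both paths are first order in A, so the instantaneous fraction to R is constant: dC_R/d(−C_A) = k₁/(k₁+k₂) = 0.9463.
C_R = 0.9463·(C_{A0}−C_A) = 0.9463×1.730 = 1.64 mol/L.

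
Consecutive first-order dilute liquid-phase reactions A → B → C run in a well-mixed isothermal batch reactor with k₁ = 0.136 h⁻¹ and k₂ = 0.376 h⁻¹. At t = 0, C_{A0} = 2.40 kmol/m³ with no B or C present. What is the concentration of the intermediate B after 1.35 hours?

Solving the coupled first-order balances gives C_B(t) = [k₁/(k₂−k₁)]·C_{A0}·(e^(−k₁t) − e^(−k₂t)).
e^(−k₁t) = e^(−0.136×1.35) = e^(−0.1836) = 0.8323; e^(−k₂t) = e^(−0.5076) = 0.6019.
C_B = 0.136×2.40/(0.376−0.136) × (0.8323−0.6019) = 1.360×0.2303 = 0.3132 kmol/m³.

0.313 kmol/m³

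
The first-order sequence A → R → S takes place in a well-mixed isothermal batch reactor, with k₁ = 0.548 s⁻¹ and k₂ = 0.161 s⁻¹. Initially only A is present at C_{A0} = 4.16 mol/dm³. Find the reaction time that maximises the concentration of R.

3.17 s

For first-order series the maximum of C_R occurs at t_opt = ln(k₂/k₁)/(k₂−k₁).
= ln(0.161/0.548)/(0.161−0.548) = ln(0.2938)/-0.3870 = -1.225/-0.3870 = 3.17 s.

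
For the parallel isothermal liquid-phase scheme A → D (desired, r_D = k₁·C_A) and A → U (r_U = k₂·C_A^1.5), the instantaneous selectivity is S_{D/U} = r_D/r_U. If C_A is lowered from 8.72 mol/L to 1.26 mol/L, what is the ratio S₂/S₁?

2.63

S_{D/U} = (k₁/k₂)·C_A^-0.5, so S₂/S₁ = (C_{A,2}/C_{A,1})^-0.5.
= (1.26/8.72)^(-0.5) = (0.1445)^(-0.5) = 2.63.
Selectivity toward D rises as C_A falls — low-concentration operation is favoured.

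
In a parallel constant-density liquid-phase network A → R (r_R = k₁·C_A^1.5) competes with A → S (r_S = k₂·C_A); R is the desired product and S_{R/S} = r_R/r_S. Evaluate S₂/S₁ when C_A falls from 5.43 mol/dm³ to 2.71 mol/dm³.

0.706

S_{R/S} = (k₁/k₂)·C_A^0.5, so S₂/S₁ = (C_{A,2}/C_{A,1})^0.5.
= (2.71/5.43)^0.5 = (0.4991)^0.5 = 0.706.
Selectivity toward R falls as C_A falls — high-concentration operation is favoured.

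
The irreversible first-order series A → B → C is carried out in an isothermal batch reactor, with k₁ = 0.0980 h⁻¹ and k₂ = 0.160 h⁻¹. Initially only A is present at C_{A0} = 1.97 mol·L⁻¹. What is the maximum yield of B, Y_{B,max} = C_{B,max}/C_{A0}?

0.282

Evaluating C_B at t_opt = ln(k₂/k₁)/(k₂−k₁) gives C_{B,max}/C_{A0} = (k₁/k₂)^[k₂/(k₂−k₁)].
= (0.0980/0.160)^(0.160/(0.160−0.0980)) = (0.6125)^(2.581) = 0.2822.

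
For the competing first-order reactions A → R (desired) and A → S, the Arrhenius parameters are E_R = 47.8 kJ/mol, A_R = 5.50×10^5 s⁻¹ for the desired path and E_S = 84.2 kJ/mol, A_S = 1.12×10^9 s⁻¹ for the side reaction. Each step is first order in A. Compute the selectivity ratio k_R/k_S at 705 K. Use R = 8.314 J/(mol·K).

k_R/k_S = (A_R/A_S)·exp[−(E_R−E_S)/(RT)] = (A_R/A_S)·exp[(E_S−E_R)/(RT)].
(E_S−E_R)/(RT) = (84.2−47.8)×10³/(8.314×705) = 36400/5861 = 6.210.
k_R/k_S = (5.50×10^5/1.12×10^9)·exp(6.210) = 4.911×10^-4 × 497.8 = 0.244.

0.244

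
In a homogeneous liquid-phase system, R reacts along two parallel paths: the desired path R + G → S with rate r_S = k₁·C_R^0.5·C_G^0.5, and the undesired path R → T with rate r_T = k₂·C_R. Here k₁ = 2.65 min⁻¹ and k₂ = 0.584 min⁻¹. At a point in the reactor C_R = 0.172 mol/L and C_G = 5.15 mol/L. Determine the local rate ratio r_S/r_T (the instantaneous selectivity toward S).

S_{S/T} = r_S/r_T = (k₁·C_R^0.5·C_G^0.5)/(k₂·C_R) = (k₁/k₂)·C_R^-0.5·C_G^0.5.
= (2.65×0.1720^0.5×5.150^0.5) / (0.584×0.1720) = 2.494/0.1004 = 24.8.
The undesired path is higher order in R, so low C_R (CSTR or dilute feed) favours S.

24.8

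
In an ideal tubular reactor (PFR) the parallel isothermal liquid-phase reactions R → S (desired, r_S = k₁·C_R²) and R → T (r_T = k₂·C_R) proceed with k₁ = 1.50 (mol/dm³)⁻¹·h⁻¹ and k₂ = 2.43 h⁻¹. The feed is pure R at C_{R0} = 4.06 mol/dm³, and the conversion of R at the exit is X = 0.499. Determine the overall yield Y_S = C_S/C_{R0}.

C_R = C_{R0}(1−X) = 2.034 mol/dm³.
Along a PFR/batch, dC_T/dC_R = −r_T/(r_S+r_T) = −k₂/(k₂+k₁·C_R).
Integrating from C_{R0} to C_R: C_T = (2.43/1.50)·ln[(2.43+1.50·4.06)/(2.43+1.50·2.03)] = 1.620·ln(8.520/5.481) = 0.7146 mol/dm³.
Then C_S = (C_{R0}−C_R) − C_T = 2.026 − 0.7146 = 1.311 mol/dm³.
Y_S = C_S/C_{R0} = 1.311/4.06 = 0.323.

0.323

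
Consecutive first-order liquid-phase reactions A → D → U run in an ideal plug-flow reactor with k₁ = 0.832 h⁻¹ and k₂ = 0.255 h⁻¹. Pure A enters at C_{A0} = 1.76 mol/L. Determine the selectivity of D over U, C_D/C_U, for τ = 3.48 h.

For first-order series with pure A initially, C_D(τ) = k₁C_{A0}/(k₂−k₁)·(e^(−k₁τ) − e^(−k₂τ)).
e^(−k₁τ) = e^(−0.832×3.48) = e^(−2.895) = 0.05528; e^(−k₂τ) = e^(−0.8874) = 0.4117.
C_D = 0.832×1.76/(0.255−0.832) × (0.05528−0.4117) = (-2.538)×(-0.3564) = 0.9046 mol/L.
C_A = C_{A0}e^(−k₁τ) = 0.09729 mol/L, so C_U = C_{A0}−C_A−C_D = 0.7581 mol/L; C_D/C_U = 1.19.

1.19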